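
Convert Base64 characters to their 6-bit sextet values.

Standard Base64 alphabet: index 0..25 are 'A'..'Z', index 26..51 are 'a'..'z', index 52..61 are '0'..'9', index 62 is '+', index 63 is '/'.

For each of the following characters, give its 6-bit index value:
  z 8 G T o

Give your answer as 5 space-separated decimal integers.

'z': a..z range, 26 + ord('z') − ord('a') = 51
'8': 0..9 range, 52 + ord('8') − ord('0') = 60
'G': A..Z range, ord('G') − ord('A') = 6
'T': A..Z range, ord('T') − ord('A') = 19
'o': a..z range, 26 + ord('o') − ord('a') = 40

Answer: 51 60 6 19 40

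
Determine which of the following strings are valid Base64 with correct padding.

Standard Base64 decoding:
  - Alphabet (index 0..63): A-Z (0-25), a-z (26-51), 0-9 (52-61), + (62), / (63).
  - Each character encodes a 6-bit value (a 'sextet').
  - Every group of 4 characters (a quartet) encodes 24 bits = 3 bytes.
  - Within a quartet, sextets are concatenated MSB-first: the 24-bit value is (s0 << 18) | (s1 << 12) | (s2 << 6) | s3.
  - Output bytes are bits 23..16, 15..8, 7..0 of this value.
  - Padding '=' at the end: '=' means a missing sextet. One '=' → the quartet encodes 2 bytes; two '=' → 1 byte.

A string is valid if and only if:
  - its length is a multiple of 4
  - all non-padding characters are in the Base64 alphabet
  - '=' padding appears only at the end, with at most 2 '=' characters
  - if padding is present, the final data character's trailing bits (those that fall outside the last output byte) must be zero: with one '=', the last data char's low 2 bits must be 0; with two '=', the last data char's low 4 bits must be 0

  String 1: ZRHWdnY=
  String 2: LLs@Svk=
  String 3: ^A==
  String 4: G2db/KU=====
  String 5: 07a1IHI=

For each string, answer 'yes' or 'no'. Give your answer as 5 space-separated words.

Answer: yes no no no yes

Derivation:
String 1: 'ZRHWdnY=' → valid
String 2: 'LLs@Svk=' → invalid (bad char(s): ['@'])
String 3: '^A==' → invalid (bad char(s): ['^'])
String 4: 'G2db/KU=====' → invalid (5 pad chars (max 2))
String 5: '07a1IHI=' → valid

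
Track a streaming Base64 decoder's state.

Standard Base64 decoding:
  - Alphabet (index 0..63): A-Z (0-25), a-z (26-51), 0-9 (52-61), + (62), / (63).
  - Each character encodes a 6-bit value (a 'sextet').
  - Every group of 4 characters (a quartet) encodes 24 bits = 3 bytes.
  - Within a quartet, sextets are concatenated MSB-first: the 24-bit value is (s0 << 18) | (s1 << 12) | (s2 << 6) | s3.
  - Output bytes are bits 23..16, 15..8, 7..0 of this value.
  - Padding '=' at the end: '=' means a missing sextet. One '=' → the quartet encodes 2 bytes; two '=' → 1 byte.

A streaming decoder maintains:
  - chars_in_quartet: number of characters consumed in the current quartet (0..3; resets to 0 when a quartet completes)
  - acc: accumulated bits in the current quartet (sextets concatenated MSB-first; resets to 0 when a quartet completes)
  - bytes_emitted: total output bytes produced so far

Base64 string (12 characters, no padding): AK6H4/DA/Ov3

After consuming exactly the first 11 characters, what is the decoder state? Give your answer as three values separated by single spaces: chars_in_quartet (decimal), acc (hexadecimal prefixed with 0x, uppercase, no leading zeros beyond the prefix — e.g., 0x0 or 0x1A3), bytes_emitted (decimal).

After char 0 ('A'=0): chars_in_quartet=1 acc=0x0 bytes_emitted=0
After char 1 ('K'=10): chars_in_quartet=2 acc=0xA bytes_emitted=0
After char 2 ('6'=58): chars_in_quartet=3 acc=0x2BA bytes_emitted=0
After char 3 ('H'=7): chars_in_quartet=4 acc=0xAE87 -> emit 00 AE 87, reset; bytes_emitted=3
After char 4 ('4'=56): chars_in_quartet=1 acc=0x38 bytes_emitted=3
After char 5 ('/'=63): chars_in_quartet=2 acc=0xE3F bytes_emitted=3
After char 6 ('D'=3): chars_in_quartet=3 acc=0x38FC3 bytes_emitted=3
After char 7 ('A'=0): chars_in_quartet=4 acc=0xE3F0C0 -> emit E3 F0 C0, reset; bytes_emitted=6
After char 8 ('/'=63): chars_in_quartet=1 acc=0x3F bytes_emitted=6
After char 9 ('O'=14): chars_in_quartet=2 acc=0xFCE bytes_emitted=6
After char 10 ('v'=47): chars_in_quartet=3 acc=0x3F3AF bytes_emitted=6

Answer: 3 0x3F3AF 6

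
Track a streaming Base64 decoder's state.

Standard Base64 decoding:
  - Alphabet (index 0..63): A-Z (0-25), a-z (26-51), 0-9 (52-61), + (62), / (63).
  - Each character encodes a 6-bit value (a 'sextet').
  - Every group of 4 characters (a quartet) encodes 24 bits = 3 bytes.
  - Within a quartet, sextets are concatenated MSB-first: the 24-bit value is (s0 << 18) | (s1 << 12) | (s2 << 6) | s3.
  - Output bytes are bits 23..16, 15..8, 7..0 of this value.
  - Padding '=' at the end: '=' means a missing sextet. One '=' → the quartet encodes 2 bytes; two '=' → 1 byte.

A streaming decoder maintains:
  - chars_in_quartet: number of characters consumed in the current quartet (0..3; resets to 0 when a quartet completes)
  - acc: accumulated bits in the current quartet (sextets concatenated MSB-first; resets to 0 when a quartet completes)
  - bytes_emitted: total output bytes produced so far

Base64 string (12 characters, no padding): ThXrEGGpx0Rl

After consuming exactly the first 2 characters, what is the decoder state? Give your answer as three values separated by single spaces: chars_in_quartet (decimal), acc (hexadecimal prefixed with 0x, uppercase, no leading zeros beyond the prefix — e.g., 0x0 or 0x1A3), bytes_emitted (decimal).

After char 0 ('T'=19): chars_in_quartet=1 acc=0x13 bytes_emitted=0
After char 1 ('h'=33): chars_in_quartet=2 acc=0x4E1 bytes_emitted=0

Answer: 2 0x4E1 0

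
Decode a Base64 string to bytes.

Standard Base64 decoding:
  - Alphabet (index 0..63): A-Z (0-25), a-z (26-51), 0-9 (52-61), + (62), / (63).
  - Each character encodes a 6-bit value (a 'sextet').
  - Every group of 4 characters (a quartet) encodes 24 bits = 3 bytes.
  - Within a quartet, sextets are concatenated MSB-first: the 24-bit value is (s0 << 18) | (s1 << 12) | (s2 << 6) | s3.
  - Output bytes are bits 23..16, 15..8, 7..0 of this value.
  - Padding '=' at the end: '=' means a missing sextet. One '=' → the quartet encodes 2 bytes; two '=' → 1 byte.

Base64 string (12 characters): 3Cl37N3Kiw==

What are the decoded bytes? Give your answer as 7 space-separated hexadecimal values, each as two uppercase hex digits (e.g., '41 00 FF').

After char 0 ('3'=55): chars_in_quartet=1 acc=0x37 bytes_emitted=0
After char 1 ('C'=2): chars_in_quartet=2 acc=0xDC2 bytes_emitted=0
After char 2 ('l'=37): chars_in_quartet=3 acc=0x370A5 bytes_emitted=0
After char 3 ('3'=55): chars_in_quartet=4 acc=0xDC2977 -> emit DC 29 77, reset; bytes_emitted=3
After char 4 ('7'=59): chars_in_quartet=1 acc=0x3B bytes_emitted=3
After char 5 ('N'=13): chars_in_quartet=2 acc=0xECD bytes_emitted=3
After char 6 ('3'=55): chars_in_quartet=3 acc=0x3B377 bytes_emitted=3
After char 7 ('K'=10): chars_in_quartet=4 acc=0xECDDCA -> emit EC DD CA, reset; bytes_emitted=6
After char 8 ('i'=34): chars_in_quartet=1 acc=0x22 bytes_emitted=6
After char 9 ('w'=48): chars_in_quartet=2 acc=0x8B0 bytes_emitted=6
Padding '==': partial quartet acc=0x8B0 -> emit 8B; bytes_emitted=7

Answer: DC 29 77 EC DD CA 8B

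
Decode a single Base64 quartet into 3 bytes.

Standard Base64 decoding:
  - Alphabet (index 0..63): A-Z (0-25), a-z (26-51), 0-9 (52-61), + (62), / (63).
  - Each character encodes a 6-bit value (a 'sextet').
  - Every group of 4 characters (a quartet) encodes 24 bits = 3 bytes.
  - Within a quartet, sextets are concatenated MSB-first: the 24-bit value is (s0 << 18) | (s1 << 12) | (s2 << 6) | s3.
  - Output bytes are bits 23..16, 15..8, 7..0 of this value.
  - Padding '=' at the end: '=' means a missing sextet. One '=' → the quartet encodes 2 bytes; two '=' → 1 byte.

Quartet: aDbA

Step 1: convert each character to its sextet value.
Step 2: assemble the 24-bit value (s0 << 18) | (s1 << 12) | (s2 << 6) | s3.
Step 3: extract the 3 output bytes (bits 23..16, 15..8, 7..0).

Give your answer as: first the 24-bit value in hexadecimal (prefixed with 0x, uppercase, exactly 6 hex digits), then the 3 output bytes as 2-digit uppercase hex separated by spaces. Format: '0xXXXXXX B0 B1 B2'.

Answer: 0x6836C0 68 36 C0

Derivation:
Sextets: a=26, D=3, b=27, A=0
24-bit: (26<<18) | (3<<12) | (27<<6) | 0
      = 0x680000 | 0x003000 | 0x0006C0 | 0x000000
      = 0x6836C0
Bytes: (v>>16)&0xFF=68, (v>>8)&0xFF=36, v&0xFF=C0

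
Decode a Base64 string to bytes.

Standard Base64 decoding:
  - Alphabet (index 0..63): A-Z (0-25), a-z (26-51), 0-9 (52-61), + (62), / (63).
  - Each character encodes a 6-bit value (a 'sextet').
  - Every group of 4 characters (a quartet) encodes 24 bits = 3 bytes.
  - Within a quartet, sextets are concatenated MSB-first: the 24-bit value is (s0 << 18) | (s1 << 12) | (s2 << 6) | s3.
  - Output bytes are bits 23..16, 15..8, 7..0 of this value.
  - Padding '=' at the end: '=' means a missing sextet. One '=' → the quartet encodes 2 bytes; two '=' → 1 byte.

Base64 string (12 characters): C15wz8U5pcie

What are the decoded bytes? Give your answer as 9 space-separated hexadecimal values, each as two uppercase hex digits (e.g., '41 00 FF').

Answer: 0B 5E 70 CF C5 39 A5 C8 9E

Derivation:
After char 0 ('C'=2): chars_in_quartet=1 acc=0x2 bytes_emitted=0
After char 1 ('1'=53): chars_in_quartet=2 acc=0xB5 bytes_emitted=0
After char 2 ('5'=57): chars_in_quartet=3 acc=0x2D79 bytes_emitted=0
After char 3 ('w'=48): chars_in_quartet=4 acc=0xB5E70 -> emit 0B 5E 70, reset; bytes_emitted=3
After char 4 ('z'=51): chars_in_quartet=1 acc=0x33 bytes_emitted=3
After char 5 ('8'=60): chars_in_quartet=2 acc=0xCFC bytes_emitted=3
After char 6 ('U'=20): chars_in_quartet=3 acc=0x33F14 bytes_emitted=3
After char 7 ('5'=57): chars_in_quartet=4 acc=0xCFC539 -> emit CF C5 39, reset; bytes_emitted=6
After char 8 ('p'=41): chars_in_quartet=1 acc=0x29 bytes_emitted=6
After char 9 ('c'=28): chars_in_quartet=2 acc=0xA5C bytes_emitted=6
After char 10 ('i'=34): chars_in_quartet=3 acc=0x29722 bytes_emitted=6
After char 11 ('e'=30): chars_in_quartet=4 acc=0xA5C89E -> emit A5 C8 9E, reset; bytes_emitted=9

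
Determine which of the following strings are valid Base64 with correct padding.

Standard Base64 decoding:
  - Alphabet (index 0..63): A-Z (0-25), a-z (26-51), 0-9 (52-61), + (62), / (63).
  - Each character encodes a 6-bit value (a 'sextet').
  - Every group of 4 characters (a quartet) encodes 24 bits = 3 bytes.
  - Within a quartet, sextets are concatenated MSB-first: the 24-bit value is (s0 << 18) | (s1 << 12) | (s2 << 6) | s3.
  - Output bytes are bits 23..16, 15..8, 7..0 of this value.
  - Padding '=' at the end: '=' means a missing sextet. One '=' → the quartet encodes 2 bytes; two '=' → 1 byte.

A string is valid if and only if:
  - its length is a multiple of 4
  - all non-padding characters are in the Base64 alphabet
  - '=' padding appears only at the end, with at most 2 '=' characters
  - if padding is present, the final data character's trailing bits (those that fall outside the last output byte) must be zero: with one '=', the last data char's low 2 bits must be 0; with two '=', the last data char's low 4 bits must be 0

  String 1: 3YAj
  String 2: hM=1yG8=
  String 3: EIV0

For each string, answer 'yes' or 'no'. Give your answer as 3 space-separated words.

Answer: yes no yes

Derivation:
String 1: '3YAj' → valid
String 2: 'hM=1yG8=' → invalid (bad char(s): ['=']; '=' in middle)
String 3: 'EIV0' → valid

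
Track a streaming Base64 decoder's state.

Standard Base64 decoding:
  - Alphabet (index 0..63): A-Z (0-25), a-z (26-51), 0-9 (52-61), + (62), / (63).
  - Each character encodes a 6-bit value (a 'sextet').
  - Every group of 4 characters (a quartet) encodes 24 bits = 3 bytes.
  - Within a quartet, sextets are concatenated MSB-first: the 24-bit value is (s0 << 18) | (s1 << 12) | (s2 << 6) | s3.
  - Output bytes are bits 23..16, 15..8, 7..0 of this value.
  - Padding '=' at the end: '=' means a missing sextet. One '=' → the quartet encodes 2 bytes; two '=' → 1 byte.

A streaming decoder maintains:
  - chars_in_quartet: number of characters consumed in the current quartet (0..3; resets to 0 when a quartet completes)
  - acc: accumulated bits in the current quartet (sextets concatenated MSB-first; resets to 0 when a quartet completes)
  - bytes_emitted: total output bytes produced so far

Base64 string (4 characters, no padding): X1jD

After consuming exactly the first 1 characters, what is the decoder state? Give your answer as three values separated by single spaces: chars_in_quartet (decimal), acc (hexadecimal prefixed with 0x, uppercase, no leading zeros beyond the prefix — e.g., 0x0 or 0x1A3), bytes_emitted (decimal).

After char 0 ('X'=23): chars_in_quartet=1 acc=0x17 bytes_emitted=0

Answer: 1 0x17 0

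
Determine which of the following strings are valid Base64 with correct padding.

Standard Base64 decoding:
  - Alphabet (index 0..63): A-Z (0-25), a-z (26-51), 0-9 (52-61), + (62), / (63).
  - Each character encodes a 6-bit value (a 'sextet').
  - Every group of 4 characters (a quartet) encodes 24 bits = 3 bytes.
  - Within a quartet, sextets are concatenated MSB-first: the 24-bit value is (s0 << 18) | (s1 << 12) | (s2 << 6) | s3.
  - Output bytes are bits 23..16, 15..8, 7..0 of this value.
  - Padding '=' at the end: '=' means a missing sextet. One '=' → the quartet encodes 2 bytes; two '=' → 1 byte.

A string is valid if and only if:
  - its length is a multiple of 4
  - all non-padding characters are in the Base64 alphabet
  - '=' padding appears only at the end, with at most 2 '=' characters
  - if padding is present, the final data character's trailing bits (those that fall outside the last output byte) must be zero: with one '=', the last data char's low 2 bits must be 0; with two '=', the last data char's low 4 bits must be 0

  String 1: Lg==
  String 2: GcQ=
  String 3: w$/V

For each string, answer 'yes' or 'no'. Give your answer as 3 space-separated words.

String 1: 'Lg==' → valid
String 2: 'GcQ=' → valid
String 3: 'w$/V' → invalid (bad char(s): ['$'])

Answer: yes yes no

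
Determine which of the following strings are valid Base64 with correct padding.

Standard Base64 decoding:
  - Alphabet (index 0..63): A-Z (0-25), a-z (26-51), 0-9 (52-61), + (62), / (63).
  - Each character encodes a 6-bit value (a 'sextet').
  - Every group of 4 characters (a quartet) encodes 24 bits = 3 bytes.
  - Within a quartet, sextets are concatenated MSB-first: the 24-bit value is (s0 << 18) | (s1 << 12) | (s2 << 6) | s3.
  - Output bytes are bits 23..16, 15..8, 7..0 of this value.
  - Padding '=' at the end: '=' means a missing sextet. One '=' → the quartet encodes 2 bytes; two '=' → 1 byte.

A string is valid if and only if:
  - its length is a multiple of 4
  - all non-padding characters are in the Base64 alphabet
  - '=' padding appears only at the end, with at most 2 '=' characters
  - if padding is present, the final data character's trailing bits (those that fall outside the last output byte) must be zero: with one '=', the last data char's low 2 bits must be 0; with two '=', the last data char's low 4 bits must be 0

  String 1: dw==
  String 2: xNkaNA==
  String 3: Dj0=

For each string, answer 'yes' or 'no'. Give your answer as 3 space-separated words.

String 1: 'dw==' → valid
String 2: 'xNkaNA==' → valid
String 3: 'Dj0=' → valid

Answer: yes yes yes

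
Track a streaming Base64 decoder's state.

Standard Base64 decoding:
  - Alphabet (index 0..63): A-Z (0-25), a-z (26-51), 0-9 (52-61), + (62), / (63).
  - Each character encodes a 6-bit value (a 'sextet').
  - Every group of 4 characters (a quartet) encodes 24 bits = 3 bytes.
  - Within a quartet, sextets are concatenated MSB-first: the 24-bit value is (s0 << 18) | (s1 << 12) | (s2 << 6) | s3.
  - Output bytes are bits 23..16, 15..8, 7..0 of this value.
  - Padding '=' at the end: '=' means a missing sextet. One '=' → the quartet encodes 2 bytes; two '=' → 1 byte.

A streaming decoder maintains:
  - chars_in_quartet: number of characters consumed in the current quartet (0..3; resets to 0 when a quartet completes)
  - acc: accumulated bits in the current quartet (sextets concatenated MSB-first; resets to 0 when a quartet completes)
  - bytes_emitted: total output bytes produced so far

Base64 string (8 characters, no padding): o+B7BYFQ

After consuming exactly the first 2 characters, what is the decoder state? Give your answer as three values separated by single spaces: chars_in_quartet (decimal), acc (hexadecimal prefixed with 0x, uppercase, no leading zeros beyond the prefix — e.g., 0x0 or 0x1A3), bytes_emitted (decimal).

Answer: 2 0xA3E 0

Derivation:
After char 0 ('o'=40): chars_in_quartet=1 acc=0x28 bytes_emitted=0
After char 1 ('+'=62): chars_in_quartet=2 acc=0xA3E bytes_emitted=0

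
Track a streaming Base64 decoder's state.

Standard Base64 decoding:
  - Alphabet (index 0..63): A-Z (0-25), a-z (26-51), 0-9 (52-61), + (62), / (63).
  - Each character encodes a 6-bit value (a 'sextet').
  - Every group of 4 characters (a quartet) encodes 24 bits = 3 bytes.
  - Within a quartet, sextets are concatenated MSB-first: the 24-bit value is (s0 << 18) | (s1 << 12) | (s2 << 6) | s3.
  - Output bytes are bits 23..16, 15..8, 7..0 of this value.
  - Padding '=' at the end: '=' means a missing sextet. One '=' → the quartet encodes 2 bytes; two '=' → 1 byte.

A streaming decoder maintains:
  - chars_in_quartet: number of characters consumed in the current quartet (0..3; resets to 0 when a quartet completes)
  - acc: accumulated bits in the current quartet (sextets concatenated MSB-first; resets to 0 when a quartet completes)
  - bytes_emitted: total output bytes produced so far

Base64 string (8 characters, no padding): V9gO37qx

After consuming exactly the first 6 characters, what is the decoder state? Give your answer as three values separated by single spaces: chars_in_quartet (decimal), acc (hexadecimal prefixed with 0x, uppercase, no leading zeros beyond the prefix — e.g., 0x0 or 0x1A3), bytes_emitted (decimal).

After char 0 ('V'=21): chars_in_quartet=1 acc=0x15 bytes_emitted=0
After char 1 ('9'=61): chars_in_quartet=2 acc=0x57D bytes_emitted=0
After char 2 ('g'=32): chars_in_quartet=3 acc=0x15F60 bytes_emitted=0
After char 3 ('O'=14): chars_in_quartet=4 acc=0x57D80E -> emit 57 D8 0E, reset; bytes_emitted=3
After char 4 ('3'=55): chars_in_quartet=1 acc=0x37 bytes_emitted=3
After char 5 ('7'=59): chars_in_quartet=2 acc=0xDFB bytes_emitted=3

Answer: 2 0xDFB 3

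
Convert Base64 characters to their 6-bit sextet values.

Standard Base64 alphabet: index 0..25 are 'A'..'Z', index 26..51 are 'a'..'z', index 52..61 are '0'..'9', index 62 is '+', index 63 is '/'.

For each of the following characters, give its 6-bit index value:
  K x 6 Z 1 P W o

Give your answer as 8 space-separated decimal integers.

'K': A..Z range, ord('K') − ord('A') = 10
'x': a..z range, 26 + ord('x') − ord('a') = 49
'6': 0..9 range, 52 + ord('6') − ord('0') = 58
'Z': A..Z range, ord('Z') − ord('A') = 25
'1': 0..9 range, 52 + ord('1') − ord('0') = 53
'P': A..Z range, ord('P') − ord('A') = 15
'W': A..Z range, ord('W') − ord('A') = 22
'o': a..z range, 26 + ord('o') − ord('a') = 40

Answer: 10 49 58 25 53 15 22 40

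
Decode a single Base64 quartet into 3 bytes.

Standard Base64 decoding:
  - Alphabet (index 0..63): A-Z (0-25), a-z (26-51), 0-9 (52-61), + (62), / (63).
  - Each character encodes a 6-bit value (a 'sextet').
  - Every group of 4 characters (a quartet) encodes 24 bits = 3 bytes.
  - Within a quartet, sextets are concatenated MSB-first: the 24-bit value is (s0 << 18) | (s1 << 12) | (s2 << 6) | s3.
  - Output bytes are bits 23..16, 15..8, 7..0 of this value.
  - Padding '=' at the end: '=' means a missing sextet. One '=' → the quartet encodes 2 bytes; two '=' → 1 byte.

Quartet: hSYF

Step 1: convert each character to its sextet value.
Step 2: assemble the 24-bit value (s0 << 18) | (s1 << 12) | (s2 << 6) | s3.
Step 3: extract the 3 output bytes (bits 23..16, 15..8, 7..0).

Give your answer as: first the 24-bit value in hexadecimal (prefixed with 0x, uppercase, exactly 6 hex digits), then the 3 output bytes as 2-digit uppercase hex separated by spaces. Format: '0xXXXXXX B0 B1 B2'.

Answer: 0x852605 85 26 05

Derivation:
Sextets: h=33, S=18, Y=24, F=5
24-bit: (33<<18) | (18<<12) | (24<<6) | 5
      = 0x840000 | 0x012000 | 0x000600 | 0x000005
      = 0x852605
Bytes: (v>>16)&0xFF=85, (v>>8)&0xFF=26, v&0xFF=05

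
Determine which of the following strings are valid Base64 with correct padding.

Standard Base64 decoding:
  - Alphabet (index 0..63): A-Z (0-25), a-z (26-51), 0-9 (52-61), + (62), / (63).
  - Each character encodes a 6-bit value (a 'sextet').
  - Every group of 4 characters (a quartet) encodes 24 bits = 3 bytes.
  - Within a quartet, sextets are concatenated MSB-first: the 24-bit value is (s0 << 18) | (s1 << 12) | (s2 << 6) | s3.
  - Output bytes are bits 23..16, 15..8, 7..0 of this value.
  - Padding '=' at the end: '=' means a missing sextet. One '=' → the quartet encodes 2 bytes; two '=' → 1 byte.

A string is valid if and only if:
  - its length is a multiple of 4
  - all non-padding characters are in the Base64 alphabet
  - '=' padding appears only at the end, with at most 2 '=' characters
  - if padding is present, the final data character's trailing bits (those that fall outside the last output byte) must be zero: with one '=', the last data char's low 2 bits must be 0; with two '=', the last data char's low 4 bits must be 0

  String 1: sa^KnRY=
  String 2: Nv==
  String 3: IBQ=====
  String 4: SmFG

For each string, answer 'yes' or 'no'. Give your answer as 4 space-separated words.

Answer: no no no yes

Derivation:
String 1: 'sa^KnRY=' → invalid (bad char(s): ['^'])
String 2: 'Nv==' → invalid (bad trailing bits)
String 3: 'IBQ=====' → invalid (5 pad chars (max 2))
String 4: 'SmFG' → valid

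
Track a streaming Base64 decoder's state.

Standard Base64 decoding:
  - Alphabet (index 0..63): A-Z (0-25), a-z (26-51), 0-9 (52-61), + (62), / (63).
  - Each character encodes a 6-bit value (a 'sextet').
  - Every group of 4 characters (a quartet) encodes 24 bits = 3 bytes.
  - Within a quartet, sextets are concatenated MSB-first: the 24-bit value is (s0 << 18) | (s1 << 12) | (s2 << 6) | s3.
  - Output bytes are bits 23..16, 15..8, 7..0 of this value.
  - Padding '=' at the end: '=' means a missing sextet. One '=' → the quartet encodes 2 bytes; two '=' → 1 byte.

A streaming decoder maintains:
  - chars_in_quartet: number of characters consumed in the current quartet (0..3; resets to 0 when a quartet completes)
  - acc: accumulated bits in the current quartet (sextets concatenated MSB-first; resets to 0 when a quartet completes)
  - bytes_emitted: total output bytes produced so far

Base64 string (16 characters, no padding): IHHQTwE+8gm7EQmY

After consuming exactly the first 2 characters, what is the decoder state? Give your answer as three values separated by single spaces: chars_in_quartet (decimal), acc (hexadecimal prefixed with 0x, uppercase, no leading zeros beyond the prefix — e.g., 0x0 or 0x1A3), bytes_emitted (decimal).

After char 0 ('I'=8): chars_in_quartet=1 acc=0x8 bytes_emitted=0
After char 1 ('H'=7): chars_in_quartet=2 acc=0x207 bytes_emitted=0

Answer: 2 0x207 0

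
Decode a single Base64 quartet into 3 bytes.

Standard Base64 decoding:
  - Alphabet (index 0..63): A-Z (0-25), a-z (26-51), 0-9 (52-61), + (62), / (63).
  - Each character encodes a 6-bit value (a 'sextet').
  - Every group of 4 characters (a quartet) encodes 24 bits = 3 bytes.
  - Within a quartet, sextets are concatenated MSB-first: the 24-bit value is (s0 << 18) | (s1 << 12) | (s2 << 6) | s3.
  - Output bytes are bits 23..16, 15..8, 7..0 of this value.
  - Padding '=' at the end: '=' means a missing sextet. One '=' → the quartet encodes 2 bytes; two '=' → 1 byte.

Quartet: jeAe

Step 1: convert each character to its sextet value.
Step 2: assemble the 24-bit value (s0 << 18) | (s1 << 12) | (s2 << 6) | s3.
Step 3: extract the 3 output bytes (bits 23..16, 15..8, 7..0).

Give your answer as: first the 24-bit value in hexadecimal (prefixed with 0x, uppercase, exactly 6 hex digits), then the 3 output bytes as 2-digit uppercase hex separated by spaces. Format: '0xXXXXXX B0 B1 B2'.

Sextets: j=35, e=30, A=0, e=30
24-bit: (35<<18) | (30<<12) | (0<<6) | 30
      = 0x8C0000 | 0x01E000 | 0x000000 | 0x00001E
      = 0x8DE01E
Bytes: (v>>16)&0xFF=8D, (v>>8)&0xFF=E0, v&0xFF=1E

Answer: 0x8DE01E 8D E0 1E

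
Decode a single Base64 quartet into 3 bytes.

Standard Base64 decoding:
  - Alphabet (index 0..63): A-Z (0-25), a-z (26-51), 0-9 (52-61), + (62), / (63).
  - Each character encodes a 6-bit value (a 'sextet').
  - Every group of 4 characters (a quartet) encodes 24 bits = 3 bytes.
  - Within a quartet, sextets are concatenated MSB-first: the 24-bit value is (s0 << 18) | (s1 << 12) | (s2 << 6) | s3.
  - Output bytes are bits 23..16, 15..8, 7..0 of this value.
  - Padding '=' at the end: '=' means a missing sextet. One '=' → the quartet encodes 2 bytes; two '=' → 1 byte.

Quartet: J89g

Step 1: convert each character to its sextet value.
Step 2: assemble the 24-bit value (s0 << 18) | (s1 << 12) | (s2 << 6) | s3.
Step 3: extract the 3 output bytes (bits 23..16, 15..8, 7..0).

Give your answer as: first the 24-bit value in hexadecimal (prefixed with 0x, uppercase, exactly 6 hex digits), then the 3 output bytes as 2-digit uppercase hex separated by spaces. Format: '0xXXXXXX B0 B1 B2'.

Answer: 0x27CF60 27 CF 60

Derivation:
Sextets: J=9, 8=60, 9=61, g=32
24-bit: (9<<18) | (60<<12) | (61<<6) | 32
      = 0x240000 | 0x03C000 | 0x000F40 | 0x000020
      = 0x27CF60
Bytes: (v>>16)&0xFF=27, (v>>8)&0xFF=CF, v&0xFF=60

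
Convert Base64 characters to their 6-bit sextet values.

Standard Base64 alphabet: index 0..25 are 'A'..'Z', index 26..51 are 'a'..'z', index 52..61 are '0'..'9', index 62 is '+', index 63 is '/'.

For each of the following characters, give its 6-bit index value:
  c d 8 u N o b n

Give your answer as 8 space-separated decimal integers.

'c': a..z range, 26 + ord('c') − ord('a') = 28
'd': a..z range, 26 + ord('d') − ord('a') = 29
'8': 0..9 range, 52 + ord('8') − ord('0') = 60
'u': a..z range, 26 + ord('u') − ord('a') = 46
'N': A..Z range, ord('N') − ord('A') = 13
'o': a..z range, 26 + ord('o') − ord('a') = 40
'b': a..z range, 26 + ord('b') − ord('a') = 27
'n': a..z range, 26 + ord('n') − ord('a') = 39

Answer: 28 29 60 46 13 40 27 39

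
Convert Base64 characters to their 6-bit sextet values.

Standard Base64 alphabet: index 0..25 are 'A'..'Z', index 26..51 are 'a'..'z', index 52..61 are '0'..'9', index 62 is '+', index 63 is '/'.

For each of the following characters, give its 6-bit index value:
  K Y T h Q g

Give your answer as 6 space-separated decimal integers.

Answer: 10 24 19 33 16 32

Derivation:
'K': A..Z range, ord('K') − ord('A') = 10
'Y': A..Z range, ord('Y') − ord('A') = 24
'T': A..Z range, ord('T') − ord('A') = 19
'h': a..z range, 26 + ord('h') − ord('a') = 33
'Q': A..Z range, ord('Q') − ord('A') = 16
'g': a..z range, 26 + ord('g') − ord('a') = 32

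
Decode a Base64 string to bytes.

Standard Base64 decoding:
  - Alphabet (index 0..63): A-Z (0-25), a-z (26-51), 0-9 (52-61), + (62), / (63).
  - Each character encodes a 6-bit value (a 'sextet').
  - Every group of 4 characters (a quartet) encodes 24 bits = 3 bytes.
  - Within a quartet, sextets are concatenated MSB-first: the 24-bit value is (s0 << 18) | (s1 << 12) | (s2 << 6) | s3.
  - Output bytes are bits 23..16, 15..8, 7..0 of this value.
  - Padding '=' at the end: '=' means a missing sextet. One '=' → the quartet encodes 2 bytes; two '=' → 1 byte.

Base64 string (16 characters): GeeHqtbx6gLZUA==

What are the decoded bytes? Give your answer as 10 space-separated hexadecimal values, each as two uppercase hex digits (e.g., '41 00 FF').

Answer: 19 E7 87 AA D6 F1 EA 02 D9 50

Derivation:
After char 0 ('G'=6): chars_in_quartet=1 acc=0x6 bytes_emitted=0
After char 1 ('e'=30): chars_in_quartet=2 acc=0x19E bytes_emitted=0
After char 2 ('e'=30): chars_in_quartet=3 acc=0x679E bytes_emitted=0
After char 3 ('H'=7): chars_in_quartet=4 acc=0x19E787 -> emit 19 E7 87, reset; bytes_emitted=3
After char 4 ('q'=42): chars_in_quartet=1 acc=0x2A bytes_emitted=3
After char 5 ('t'=45): chars_in_quartet=2 acc=0xAAD bytes_emitted=3
After char 6 ('b'=27): chars_in_quartet=3 acc=0x2AB5B bytes_emitted=3
After char 7 ('x'=49): chars_in_quartet=4 acc=0xAAD6F1 -> emit AA D6 F1, reset; bytes_emitted=6
After char 8 ('6'=58): chars_in_quartet=1 acc=0x3A bytes_emitted=6
After char 9 ('g'=32): chars_in_quartet=2 acc=0xEA0 bytes_emitted=6
After char 10 ('L'=11): chars_in_quartet=3 acc=0x3A80B bytes_emitted=6
After char 11 ('Z'=25): chars_in_quartet=4 acc=0xEA02D9 -> emit EA 02 D9, reset; bytes_emitted=9
After char 12 ('U'=20): chars_in_quartet=1 acc=0x14 bytes_emitted=9
After char 13 ('A'=0): chars_in_quartet=2 acc=0x500 bytes_emitted=9
Padding '==': partial quartet acc=0x500 -> emit 50; bytes_emitted=10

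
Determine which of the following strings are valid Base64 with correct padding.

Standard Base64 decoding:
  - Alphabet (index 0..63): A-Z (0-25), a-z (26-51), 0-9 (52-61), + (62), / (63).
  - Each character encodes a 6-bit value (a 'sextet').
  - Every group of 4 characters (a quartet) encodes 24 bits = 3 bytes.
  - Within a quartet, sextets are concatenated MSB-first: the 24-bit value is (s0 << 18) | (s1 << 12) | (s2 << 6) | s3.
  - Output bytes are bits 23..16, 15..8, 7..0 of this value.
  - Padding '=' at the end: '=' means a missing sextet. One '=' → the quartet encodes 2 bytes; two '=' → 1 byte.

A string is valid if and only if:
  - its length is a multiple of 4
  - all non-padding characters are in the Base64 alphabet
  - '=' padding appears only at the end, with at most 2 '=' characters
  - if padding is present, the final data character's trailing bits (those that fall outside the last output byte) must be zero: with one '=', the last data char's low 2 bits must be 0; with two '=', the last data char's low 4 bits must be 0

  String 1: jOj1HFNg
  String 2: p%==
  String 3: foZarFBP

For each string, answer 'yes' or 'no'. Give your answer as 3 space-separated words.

Answer: yes no yes

Derivation:
String 1: 'jOj1HFNg' → valid
String 2: 'p%==' → invalid (bad char(s): ['%'])
String 3: 'foZarFBP' → valid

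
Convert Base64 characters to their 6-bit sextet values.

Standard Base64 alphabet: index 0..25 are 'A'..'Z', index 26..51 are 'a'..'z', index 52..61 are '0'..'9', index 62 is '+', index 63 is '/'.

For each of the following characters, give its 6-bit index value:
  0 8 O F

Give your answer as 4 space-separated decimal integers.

'0': 0..9 range, 52 + ord('0') − ord('0') = 52
'8': 0..9 range, 52 + ord('8') − ord('0') = 60
'O': A..Z range, ord('O') − ord('A') = 14
'F': A..Z range, ord('F') − ord('A') = 5

Answer: 52 60 14 5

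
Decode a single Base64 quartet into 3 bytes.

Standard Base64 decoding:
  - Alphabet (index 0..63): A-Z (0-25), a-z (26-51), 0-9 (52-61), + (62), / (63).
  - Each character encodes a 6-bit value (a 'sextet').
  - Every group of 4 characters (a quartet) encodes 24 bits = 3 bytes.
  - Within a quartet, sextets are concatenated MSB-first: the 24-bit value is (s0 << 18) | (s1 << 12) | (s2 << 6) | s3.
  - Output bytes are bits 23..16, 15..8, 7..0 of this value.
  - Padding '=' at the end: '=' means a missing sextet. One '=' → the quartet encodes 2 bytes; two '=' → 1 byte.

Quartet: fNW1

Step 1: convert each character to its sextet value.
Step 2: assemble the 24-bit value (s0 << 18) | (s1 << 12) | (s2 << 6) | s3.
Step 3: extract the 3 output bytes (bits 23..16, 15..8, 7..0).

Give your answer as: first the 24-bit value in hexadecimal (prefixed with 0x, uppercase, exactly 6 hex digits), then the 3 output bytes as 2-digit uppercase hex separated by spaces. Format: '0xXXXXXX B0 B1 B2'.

Sextets: f=31, N=13, W=22, 1=53
24-bit: (31<<18) | (13<<12) | (22<<6) | 53
      = 0x7C0000 | 0x00D000 | 0x000580 | 0x000035
      = 0x7CD5B5
Bytes: (v>>16)&0xFF=7C, (v>>8)&0xFF=D5, v&0xFF=B5

Answer: 0x7CD5B5 7C D5 B5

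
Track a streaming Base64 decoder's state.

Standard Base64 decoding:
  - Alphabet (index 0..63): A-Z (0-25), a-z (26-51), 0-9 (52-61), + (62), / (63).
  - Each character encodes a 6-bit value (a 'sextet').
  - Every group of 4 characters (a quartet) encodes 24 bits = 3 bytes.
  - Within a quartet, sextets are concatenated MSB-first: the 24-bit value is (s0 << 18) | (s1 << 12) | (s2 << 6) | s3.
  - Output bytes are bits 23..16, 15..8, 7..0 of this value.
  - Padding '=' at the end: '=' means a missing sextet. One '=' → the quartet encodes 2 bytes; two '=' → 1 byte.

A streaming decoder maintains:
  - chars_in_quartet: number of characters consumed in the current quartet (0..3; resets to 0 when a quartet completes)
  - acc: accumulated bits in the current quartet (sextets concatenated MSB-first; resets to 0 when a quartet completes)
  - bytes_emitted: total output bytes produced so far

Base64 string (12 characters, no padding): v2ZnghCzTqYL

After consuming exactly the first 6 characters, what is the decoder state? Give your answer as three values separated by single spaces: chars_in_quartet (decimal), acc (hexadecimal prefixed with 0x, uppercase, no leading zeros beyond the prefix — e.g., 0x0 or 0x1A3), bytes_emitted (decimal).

Answer: 2 0x821 3

Derivation:
After char 0 ('v'=47): chars_in_quartet=1 acc=0x2F bytes_emitted=0
After char 1 ('2'=54): chars_in_quartet=2 acc=0xBF6 bytes_emitted=0
After char 2 ('Z'=25): chars_in_quartet=3 acc=0x2FD99 bytes_emitted=0
After char 3 ('n'=39): chars_in_quartet=4 acc=0xBF6667 -> emit BF 66 67, reset; bytes_emitted=3
After char 4 ('g'=32): chars_in_quartet=1 acc=0x20 bytes_emitted=3
After char 5 ('h'=33): chars_in_quartet=2 acc=0x821 bytes_emitted=3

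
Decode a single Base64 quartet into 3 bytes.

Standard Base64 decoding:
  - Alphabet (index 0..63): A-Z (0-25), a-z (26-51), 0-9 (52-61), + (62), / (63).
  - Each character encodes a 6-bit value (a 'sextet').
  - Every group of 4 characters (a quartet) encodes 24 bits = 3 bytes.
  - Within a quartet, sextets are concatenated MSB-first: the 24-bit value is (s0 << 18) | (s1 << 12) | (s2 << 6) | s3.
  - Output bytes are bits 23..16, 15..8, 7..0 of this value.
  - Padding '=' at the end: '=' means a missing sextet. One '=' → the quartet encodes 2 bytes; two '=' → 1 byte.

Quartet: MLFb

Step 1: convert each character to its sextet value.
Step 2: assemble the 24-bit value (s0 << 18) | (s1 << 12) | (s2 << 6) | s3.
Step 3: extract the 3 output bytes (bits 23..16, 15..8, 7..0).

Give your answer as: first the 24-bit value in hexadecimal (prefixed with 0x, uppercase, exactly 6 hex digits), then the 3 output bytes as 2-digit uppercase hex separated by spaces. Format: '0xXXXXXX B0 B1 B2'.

Sextets: M=12, L=11, F=5, b=27
24-bit: (12<<18) | (11<<12) | (5<<6) | 27
      = 0x300000 | 0x00B000 | 0x000140 | 0x00001B
      = 0x30B15B
Bytes: (v>>16)&0xFF=30, (v>>8)&0xFF=B1, v&0xFF=5B

Answer: 0x30B15B 30 B1 5B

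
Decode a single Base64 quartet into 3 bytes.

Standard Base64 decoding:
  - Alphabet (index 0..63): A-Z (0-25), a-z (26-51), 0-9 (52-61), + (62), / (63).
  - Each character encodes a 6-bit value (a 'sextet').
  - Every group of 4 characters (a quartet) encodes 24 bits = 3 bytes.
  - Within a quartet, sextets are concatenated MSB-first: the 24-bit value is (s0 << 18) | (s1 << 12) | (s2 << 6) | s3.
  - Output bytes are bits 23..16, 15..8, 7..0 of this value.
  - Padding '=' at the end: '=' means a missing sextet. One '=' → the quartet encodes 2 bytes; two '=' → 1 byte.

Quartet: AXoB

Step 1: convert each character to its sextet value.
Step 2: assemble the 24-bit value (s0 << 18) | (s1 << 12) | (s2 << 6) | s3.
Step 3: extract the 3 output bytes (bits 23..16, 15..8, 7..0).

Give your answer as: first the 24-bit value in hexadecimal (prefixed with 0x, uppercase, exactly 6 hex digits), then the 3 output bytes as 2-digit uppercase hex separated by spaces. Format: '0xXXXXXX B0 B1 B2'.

Sextets: A=0, X=23, o=40, B=1
24-bit: (0<<18) | (23<<12) | (40<<6) | 1
      = 0x000000 | 0x017000 | 0x000A00 | 0x000001
      = 0x017A01
Bytes: (v>>16)&0xFF=01, (v>>8)&0xFF=7A, v&0xFF=01

Answer: 0x017A01 01 7A 01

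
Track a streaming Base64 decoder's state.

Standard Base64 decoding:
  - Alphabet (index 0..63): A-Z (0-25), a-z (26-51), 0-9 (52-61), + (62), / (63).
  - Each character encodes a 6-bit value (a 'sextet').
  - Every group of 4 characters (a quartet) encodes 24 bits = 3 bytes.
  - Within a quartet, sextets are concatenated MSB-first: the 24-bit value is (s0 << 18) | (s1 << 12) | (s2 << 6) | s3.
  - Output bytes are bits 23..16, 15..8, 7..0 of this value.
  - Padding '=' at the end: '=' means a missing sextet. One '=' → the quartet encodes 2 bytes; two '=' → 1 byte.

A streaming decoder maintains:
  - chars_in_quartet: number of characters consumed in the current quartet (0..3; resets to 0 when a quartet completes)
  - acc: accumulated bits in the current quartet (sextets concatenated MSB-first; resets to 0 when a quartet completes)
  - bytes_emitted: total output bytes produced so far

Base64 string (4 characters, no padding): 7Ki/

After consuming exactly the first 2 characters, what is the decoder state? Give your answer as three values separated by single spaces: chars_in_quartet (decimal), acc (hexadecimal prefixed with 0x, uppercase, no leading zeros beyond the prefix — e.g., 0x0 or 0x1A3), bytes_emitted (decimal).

After char 0 ('7'=59): chars_in_quartet=1 acc=0x3B bytes_emitted=0
After char 1 ('K'=10): chars_in_quartet=2 acc=0xECA bytes_emitted=0

Answer: 2 0xECA 0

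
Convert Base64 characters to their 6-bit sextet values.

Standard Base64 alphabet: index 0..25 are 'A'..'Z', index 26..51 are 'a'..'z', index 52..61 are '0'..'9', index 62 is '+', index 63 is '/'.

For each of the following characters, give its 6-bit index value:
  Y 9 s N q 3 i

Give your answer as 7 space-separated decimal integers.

'Y': A..Z range, ord('Y') − ord('A') = 24
'9': 0..9 range, 52 + ord('9') − ord('0') = 61
's': a..z range, 26 + ord('s') − ord('a') = 44
'N': A..Z range, ord('N') − ord('A') = 13
'q': a..z range, 26 + ord('q') − ord('a') = 42
'3': 0..9 range, 52 + ord('3') − ord('0') = 55
'i': a..z range, 26 + ord('i') − ord('a') = 34

Answer: 24 61 44 13 42 55 34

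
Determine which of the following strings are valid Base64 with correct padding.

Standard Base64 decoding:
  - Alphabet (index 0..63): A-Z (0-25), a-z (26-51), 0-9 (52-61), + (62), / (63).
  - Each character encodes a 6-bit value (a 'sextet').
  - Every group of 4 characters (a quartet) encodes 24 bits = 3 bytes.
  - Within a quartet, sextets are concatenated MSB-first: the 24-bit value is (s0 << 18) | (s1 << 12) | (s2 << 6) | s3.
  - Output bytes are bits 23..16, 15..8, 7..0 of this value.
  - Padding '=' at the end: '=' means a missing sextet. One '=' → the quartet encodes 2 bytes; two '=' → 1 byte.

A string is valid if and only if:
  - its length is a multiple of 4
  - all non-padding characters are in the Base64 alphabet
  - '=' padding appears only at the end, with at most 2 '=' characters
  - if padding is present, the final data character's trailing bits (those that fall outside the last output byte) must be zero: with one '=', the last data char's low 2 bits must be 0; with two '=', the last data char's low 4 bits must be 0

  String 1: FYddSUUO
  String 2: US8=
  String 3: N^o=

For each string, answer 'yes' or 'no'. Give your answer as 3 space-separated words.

Answer: yes yes no

Derivation:
String 1: 'FYddSUUO' → valid
String 2: 'US8=' → valid
String 3: 'N^o=' → invalid (bad char(s): ['^'])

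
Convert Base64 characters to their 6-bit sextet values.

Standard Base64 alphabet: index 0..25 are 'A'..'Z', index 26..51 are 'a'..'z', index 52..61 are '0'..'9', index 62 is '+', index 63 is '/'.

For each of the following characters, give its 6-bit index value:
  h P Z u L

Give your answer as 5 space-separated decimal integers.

'h': a..z range, 26 + ord('h') − ord('a') = 33
'P': A..Z range, ord('P') − ord('A') = 15
'Z': A..Z range, ord('Z') − ord('A') = 25
'u': a..z range, 26 + ord('u') − ord('a') = 46
'L': A..Z range, ord('L') − ord('A') = 11

Answer: 33 15 25 46 11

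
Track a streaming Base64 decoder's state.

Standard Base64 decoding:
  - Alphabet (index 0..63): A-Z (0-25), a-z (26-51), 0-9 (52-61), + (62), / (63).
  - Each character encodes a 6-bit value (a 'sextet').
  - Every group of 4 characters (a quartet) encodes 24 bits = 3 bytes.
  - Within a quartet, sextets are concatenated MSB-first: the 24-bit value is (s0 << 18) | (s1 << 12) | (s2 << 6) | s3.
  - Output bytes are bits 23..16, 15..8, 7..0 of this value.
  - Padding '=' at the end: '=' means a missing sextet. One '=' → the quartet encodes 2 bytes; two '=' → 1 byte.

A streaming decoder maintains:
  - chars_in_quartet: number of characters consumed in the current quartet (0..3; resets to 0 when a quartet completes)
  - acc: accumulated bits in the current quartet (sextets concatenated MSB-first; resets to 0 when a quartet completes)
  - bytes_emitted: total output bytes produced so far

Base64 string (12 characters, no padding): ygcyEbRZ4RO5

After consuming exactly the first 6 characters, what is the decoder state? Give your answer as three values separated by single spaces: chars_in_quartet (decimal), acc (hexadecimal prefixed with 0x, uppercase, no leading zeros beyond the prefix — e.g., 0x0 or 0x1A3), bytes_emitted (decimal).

After char 0 ('y'=50): chars_in_quartet=1 acc=0x32 bytes_emitted=0
After char 1 ('g'=32): chars_in_quartet=2 acc=0xCA0 bytes_emitted=0
After char 2 ('c'=28): chars_in_quartet=3 acc=0x3281C bytes_emitted=0
After char 3 ('y'=50): chars_in_quartet=4 acc=0xCA0732 -> emit CA 07 32, reset; bytes_emitted=3
After char 4 ('E'=4): chars_in_quartet=1 acc=0x4 bytes_emitted=3
After char 5 ('b'=27): chars_in_quartet=2 acc=0x11B bytes_emitted=3

Answer: 2 0x11B 3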